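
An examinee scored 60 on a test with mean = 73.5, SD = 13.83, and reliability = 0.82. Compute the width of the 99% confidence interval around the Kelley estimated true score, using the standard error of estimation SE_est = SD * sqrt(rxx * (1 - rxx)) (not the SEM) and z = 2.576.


True score estimate = 0.82*60 + 0.18*73.5 = 62.43
SE_est = SD * sqrt(rxx * (1 - rxx)) = 13.83 * sqrt(0.82 * 0.18) = 13.83 * sqrt(0.1476) = 5.313312
CI = T_est +/- z * SE_est, so width = 2 * z * SE_est = 2 * 2.576 * 5.313312
Width = 27.3742

27.3742


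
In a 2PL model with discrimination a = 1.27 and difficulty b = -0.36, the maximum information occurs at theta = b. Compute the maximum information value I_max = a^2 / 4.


For 2PL, max info at theta = b = -0.36
I_max = a^2 / 4 = 1.27^2 / 4
= 1.6129 / 4
I_max = 0.4032

0.4032


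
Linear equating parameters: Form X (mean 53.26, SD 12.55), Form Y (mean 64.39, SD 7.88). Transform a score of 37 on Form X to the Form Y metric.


slope = SD_Y / SD_X = 7.88 / 12.55 ~ 0.6279
intercept = mean_Y - slope * mean_X = 64.39 - (7.88 / 12.55) * 53.26 ~ 30.9487
Y = slope * X + intercept. To avoid rounding drift from the rounded slope/intercept, evaluate the equivalent form Y = mean_Y + SD_Y * (X - mean_X) / SD_X at full precision:
Y = 64.39 + 7.88 * (37 - 53.26) / 12.55
Y = 64.39 - 7.88 * 16.26 / 12.55
Y = 64.39 - 128.1288 / 12.55
Y = 64.39 - 10.2095
Y = 54.1805

54.1805


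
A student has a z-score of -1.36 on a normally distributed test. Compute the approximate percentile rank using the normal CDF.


CDF(z) = 0.5 * (1 + erf(z/sqrt(2)))
erf(-0.9617) = -0.8262
CDF = 0.0869
Percentile rank = 0.0869 * 100 = 8.69

8.69


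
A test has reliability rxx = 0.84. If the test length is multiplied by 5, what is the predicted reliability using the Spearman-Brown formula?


r_new = (n * rxx) / (1 + (n-1) * rxx)
r_new = (5 * 0.84) / (1 + 4 * 0.84)
r_new = 4.2 / 4.36
r_new = 0.9633

0.9633


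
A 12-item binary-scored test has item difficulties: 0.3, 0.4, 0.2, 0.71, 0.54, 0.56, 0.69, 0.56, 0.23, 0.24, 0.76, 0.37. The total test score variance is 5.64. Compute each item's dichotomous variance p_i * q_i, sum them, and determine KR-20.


For each item, compute p_i * q_i:
  Item 1: 0.3 * 0.7 = 0.21
  Item 2: 0.4 * 0.6 = 0.24
  Item 3: 0.2 * 0.8 = 0.16
  Item 4: 0.71 * 0.29 = 0.2059
  Item 5: 0.54 * 0.46 = 0.2484
  Item 6: 0.56 * 0.44 = 0.2464
  Item 7: 0.69 * 0.31 = 0.2139
  Item 8: 0.56 * 0.44 = 0.2464
  Item 9: 0.23 * 0.77 = 0.1771
  Item 10: 0.24 * 0.76 = 0.1824
  Item 11: 0.76 * 0.24 = 0.1824
  Item 12: 0.37 * 0.63 = 0.2331
Sum(p_i * q_i) = 0.21 + 0.24 + 0.16 + 0.2059 + 0.2484 + 0.2464 + 0.2139 + 0.2464 + 0.1771 + 0.1824 + 0.1824 + 0.2331 = 2.546
KR-20 = (k/(k-1)) * (1 - Sum(p_i*q_i) / Var_total)
= (12/11) * (1 - 2.546/5.64)
= 1.0909 * 0.5486
KR-20 = 0.5985

0.5985


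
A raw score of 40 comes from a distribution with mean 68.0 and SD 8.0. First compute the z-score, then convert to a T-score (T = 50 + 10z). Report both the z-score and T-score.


z = (X - mean) / SD = (40 - 68.0) / 8.0
z = -28.0 / 8.0
z = -3.5
T-score = T = 50 + 10z
Carry z at full precision (z = -28.0 / 8.0) into the conversion:
T-score = 50 + 10 * (-28.0 / 8.0) = 50 + -280 / 8.0
T-score = 50 + -35.0
T-score = 15.0

15.0


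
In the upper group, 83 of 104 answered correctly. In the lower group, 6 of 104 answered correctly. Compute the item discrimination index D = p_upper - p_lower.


p_upper = 83/104 = 0.7981
p_lower = 6/104 = 0.0577
D = 0.7981 - 0.0577 = 0.7404

0.7404


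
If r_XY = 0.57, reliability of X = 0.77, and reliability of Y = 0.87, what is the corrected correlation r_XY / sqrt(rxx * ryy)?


r_corrected = rxy / sqrt(rxx * ryy)
= 0.57 / sqrt(0.77 * 0.87)
= 0.57 / sqrt(0.6699)
= 0.57 / 0.818474
r_corrected = 0.6964

0.6964


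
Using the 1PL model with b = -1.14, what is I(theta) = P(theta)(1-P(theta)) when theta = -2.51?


P = 1/(1+exp(-(-2.51--1.14))) = 0.2026
I = P*(1-P) = 0.2026 * 0.7974
I = 0.1616

0.1616


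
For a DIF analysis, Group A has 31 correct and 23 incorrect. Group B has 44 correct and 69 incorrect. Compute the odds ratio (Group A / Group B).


Odds_A = 31/23 = 1.3478
Odds_B = 44/69 = 0.6377
OR = Odds_A / Odds_B = 1.3478 / 0.6377
Exactly, OR = (31 * 69) / (23 * 44) = 2139 / 1012
OR = 2.1136

2.1136


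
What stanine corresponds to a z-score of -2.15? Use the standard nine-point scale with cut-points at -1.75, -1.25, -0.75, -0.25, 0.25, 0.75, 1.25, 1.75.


Stanine boundaries: [-1.75, -1.25, -0.75, -0.25, 0.25, 0.75, 1.25, 1.75]
z = -2.15
Check each boundary:
  z < -1.75
  z < -1.25
  z < -0.75
  z < -0.25
  z < 0.25
  z < 0.75
  z < 1.25
  z < 1.75
Highest qualifying boundary gives stanine = 1

1


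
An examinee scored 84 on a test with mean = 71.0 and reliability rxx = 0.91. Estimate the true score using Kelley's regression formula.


T_est = rxx * X + (1 - rxx) * mean
T_est = 0.91 * 84 + 0.09 * 71.0
T_est = 76.44 + 6.39
T_est = 82.83

82.83


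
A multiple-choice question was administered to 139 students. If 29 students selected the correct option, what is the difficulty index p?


Item difficulty p = number correct / total examinees
p = 29 / 139
p = 0.2086

0.2086


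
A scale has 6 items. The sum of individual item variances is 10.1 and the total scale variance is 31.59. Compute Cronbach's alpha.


alpha = (k/(k-1)) * (1 - sum(si^2)/s_total^2)
= (6/5) * (1 - 10.1/31.59)
alpha = 0.8163

0.8163


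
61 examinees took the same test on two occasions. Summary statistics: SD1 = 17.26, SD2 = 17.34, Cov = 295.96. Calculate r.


r = cov(X,Y) / (SD_X * SD_Y)
r = 295.96 / (17.26 * 17.34)
r = 295.96 / 299.2884
r = 0.9889

0.9889


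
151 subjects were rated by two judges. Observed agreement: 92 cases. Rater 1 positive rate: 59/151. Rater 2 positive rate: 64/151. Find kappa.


P_o = 92/151 = 0.609272
P_e = (59*64 + 92*87) / 22801 = 0.516644
kappa = (P_o - P_e) / (1 - P_e)
kappa = (0.609272 - 0.516644) / (1 - 0.516644)
kappa = 0.1916

0.1916


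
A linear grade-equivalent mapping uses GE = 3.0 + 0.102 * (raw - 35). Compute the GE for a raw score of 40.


raw - median = 40 - 35 = 5
slope * diff = 0.102 * 5 = 0.51
GE = 3.0 + 0.51
GE = 3.51

3.51


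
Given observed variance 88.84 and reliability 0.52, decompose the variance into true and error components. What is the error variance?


var_true = rxx * var_obs = 0.52 * 88.84 = 46.1968
var_error = var_obs - var_true
var_error = 88.84 - 46.1968
var_error = 42.6432

42.6432


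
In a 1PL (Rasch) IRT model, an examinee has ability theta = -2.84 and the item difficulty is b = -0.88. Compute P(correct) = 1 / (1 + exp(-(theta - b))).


theta - b = -2.84 - -0.88 = -1.96
exp(-(theta - b)) = exp(1.96) = 7.0993
P = 1 / (1 + 7.0993)
P = 0.1235

0.1235


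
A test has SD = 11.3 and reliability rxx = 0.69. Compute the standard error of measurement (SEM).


SEM = SD * sqrt(1 - rxx)
SEM = 11.3 * sqrt(1 - 0.69)
SEM = 11.3 * sqrt(0.31) = 11.3 * 0.556776
SEM = 6.2916

6.2916


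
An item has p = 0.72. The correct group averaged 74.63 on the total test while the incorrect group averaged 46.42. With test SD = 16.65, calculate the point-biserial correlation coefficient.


q = 1 - p = 0.28
rpb = ((M1 - M0) / SD) * sqrt(p * q)
rpb = ((74.63 - 46.42) / 16.65) * sqrt(0.72 * 0.28)
rpb = 0.7607

0.7607


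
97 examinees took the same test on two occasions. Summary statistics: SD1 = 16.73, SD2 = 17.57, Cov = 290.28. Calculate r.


r = cov(X,Y) / (SD_X * SD_Y)
r = 290.28 / (16.73 * 17.57)
r = 290.28 / 293.9461
r = 0.9875

0.9875


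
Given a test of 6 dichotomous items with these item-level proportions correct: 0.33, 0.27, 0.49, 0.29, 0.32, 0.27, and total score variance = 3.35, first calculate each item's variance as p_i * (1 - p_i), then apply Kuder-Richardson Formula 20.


For each item, compute p_i * q_i:
  Item 1: 0.33 * 0.67 = 0.2211
  Item 2: 0.27 * 0.73 = 0.1971
  Item 3: 0.49 * 0.51 = 0.2499
  Item 4: 0.29 * 0.71 = 0.2059
  Item 5: 0.32 * 0.68 = 0.2176
  Item 6: 0.27 * 0.73 = 0.1971
Sum(p_i * q_i) = 0.2211 + 0.1971 + 0.2499 + 0.2059 + 0.2176 + 0.1971 = 1.2887
KR-20 = (k/(k-1)) * (1 - Sum(p_i*q_i) / Var_total)
= (6/5) * (1 - 1.2887/3.35)
= 1.2 * 0.6153
KR-20 = 0.7384

0.7384


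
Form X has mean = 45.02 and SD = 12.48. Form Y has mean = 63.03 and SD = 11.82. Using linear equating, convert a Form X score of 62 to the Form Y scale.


slope = SD_Y / SD_X = 11.82 / 12.48 ~ 0.9471
intercept = mean_Y - slope * mean_X = 63.03 - (11.82 / 12.48) * 45.02 ~ 20.3909
Y = slope * X + intercept. To avoid rounding drift from the rounded slope/intercept, evaluate the equivalent form Y = mean_Y + SD_Y * (X - mean_X) / SD_X at full precision:
Y = 63.03 + 11.82 * (62 - 45.02) / 12.48
Y = 63.03 + 11.82 * 16.98 / 12.48
Y = 63.03 + 200.7036 / 12.48
Y = 63.03 + 16.082
Y = 79.112

79.112


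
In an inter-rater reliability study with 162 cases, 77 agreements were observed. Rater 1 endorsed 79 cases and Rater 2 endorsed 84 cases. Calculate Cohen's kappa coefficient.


P_o = 77/162 = 0.475309
P_e = (79*84 + 83*78) / 26244 = 0.499543
kappa = (P_o - P_e) / (1 - P_e)
kappa = (0.475309 - 0.499543) / (1 - 0.499543)
kappa = -0.0484

-0.0484


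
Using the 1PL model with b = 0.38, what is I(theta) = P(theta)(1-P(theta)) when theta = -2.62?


P = 1/(1+exp(-(-2.62-0.38))) = 0.0474
I = P*(1-P) = 0.0474 * 0.9526
I = 0.0452

0.0452


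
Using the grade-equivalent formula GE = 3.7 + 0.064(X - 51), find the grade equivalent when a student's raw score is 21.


raw - median = 21 - 51 = -30
slope * diff = 0.064 * -30 = -1.92
GE = 3.7 + -1.92
GE = 1.78

1.78


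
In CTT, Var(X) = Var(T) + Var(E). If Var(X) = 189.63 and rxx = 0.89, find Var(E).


var_true = rxx * var_obs = 0.89 * 189.63 = 168.7707
var_error = var_obs - var_true
var_error = 189.63 - 168.7707
var_error = 20.8593

20.8593


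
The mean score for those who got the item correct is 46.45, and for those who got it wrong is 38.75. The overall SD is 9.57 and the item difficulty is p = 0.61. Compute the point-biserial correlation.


q = 1 - p = 0.39
rpb = ((M1 - M0) / SD) * sqrt(p * q)
rpb = ((46.45 - 38.75) / 9.57) * sqrt(0.61 * 0.39)
rpb = 0.3924

0.3924


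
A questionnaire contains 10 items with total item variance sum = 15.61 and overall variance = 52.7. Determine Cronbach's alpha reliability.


alpha = (k/(k-1)) * (1 - sum(si^2)/s_total^2)
= (10/9) * (1 - 15.61/52.7)
alpha = 0.782

0.782


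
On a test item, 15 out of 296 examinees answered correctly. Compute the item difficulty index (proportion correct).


Item difficulty p = number correct / total examinees
p = 15 / 296
p = 0.0507

0.0507


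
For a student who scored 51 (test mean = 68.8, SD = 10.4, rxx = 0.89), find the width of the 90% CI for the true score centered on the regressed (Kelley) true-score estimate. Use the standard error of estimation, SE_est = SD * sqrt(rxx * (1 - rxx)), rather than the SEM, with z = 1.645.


True score estimate = 0.89*51 + 0.11*68.8 = 52.958
SE_est = SD * sqrt(rxx * (1 - rxx)) = 10.4 * sqrt(0.89 * 0.11) = 10.4 * sqrt(0.0979) = 3.254053
CI = T_est +/- z * SE_est, so width = 2 * z * SE_est = 2 * 1.645 * 3.254053
Width = 10.7058

10.7058


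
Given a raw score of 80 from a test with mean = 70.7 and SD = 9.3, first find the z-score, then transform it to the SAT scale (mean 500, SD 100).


z = (X - mean) / SD = (80 - 70.7) / 9.3
z = 9.3 / 9.3
z = 1.0
SAT-scale = SAT = 500 + 100z
Carry z at full precision (z = 9.3 / 9.3) into the conversion:
SAT-scale = 500 + 100 * (9.3 / 9.3) = 500 + 930 / 9.3
SAT-scale = 500 + 100.0
SAT-scale = 600.0

600.0


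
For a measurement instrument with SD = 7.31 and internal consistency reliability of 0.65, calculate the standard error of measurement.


SEM = SD * sqrt(1 - rxx)
SEM = 7.31 * sqrt(1 - 0.65)
SEM = 7.31 * sqrt(0.35) = 7.31 * 0.591608
SEM = 4.3247

4.3247


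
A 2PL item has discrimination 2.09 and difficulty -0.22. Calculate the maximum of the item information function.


For 2PL, max info at theta = b = -0.22
I_max = a^2 / 4 = 2.09^2 / 4
= 4.3681 / 4
I_max = 1.092

1.092


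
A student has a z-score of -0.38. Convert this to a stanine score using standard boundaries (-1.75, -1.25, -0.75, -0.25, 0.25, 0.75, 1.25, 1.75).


Stanine boundaries: [-1.75, -1.25, -0.75, -0.25, 0.25, 0.75, 1.25, 1.75]
z = -0.38
Check each boundary:
  z >= -1.75 -> could be stanine 2
  z >= -1.25 -> could be stanine 3
  z >= -0.75 -> could be stanine 4
  z < -0.25
  z < 0.25
  z < 0.75
  z < 1.25
  z < 1.75
Highest qualifying boundary gives stanine = 4

4


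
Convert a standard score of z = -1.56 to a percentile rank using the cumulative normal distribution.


CDF(z) = 0.5 * (1 + erf(z/sqrt(2)))
erf(-1.1031) = -0.8812
CDF = 0.0594
Percentile rank = 0.0594 * 100 = 5.94

5.94


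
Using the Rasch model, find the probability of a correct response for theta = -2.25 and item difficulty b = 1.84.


theta - b = -2.25 - 1.84 = -4.09
exp(-(theta - b)) = exp(4.09) = 59.7399
P = 1 / (1 + 59.7399)
P = 0.0165

0.0165


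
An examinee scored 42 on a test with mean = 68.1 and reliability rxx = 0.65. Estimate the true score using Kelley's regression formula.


T_est = rxx * X + (1 - rxx) * mean
T_est = 0.65 * 42 + 0.35 * 68.1
T_est = 27.3 + 23.835
T_est = 51.135

51.135


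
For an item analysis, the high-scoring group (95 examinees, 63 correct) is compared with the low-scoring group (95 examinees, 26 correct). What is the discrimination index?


p_upper = 63/95 = 0.6632
p_lower = 26/95 = 0.2737
D = 0.6632 - 0.2737 = 0.3895

0.3895


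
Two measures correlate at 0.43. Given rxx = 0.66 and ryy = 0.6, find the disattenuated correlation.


r_corrected = rxy / sqrt(rxx * ryy)
= 0.43 / sqrt(0.66 * 0.6)
= 0.43 / sqrt(0.396)
= 0.43 / 0.629285
r_corrected = 0.6833

0.6833


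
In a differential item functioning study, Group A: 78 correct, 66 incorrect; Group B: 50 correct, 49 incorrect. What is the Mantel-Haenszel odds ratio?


Odds_A = 78/66 = 1.1818
Odds_B = 50/49 = 1.0204
OR = Odds_A / Odds_B = 1.1818 / 1.0204
Exactly, OR = (78 * 49) / (66 * 50) = 3822 / 3300
OR = 1.1582

1.1582


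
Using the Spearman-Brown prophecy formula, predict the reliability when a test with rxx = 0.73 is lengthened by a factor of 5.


r_new = (n * rxx) / (1 + (n-1) * rxx)
r_new = (5 * 0.73) / (1 + 4 * 0.73)
r_new = 3.65 / 3.92
r_new = 0.9311

0.9311


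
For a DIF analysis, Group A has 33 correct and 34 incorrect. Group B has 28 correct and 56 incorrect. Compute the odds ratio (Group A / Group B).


Odds_A = 33/34 = 0.9706
Odds_B = 28/56 = 0.5
OR = Odds_A / Odds_B = 0.9706 / 0.5
Exactly, OR = (33 * 56) / (34 * 28) = 1848 / 952
OR = 1.9412

1.9412


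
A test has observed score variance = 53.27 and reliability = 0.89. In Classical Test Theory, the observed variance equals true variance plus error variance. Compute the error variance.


var_true = rxx * var_obs = 0.89 * 53.27 = 47.4103
var_error = var_obs - var_true
var_error = 53.27 - 47.4103
var_error = 5.8597

5.8597


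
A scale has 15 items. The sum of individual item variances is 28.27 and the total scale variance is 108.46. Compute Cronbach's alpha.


alpha = (k/(k-1)) * (1 - sum(si^2)/s_total^2)
= (15/14) * (1 - 28.27/108.46)
alpha = 0.7922

0.7922


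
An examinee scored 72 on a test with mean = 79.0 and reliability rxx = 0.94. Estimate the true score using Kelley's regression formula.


T_est = rxx * X + (1 - rxx) * mean
T_est = 0.94 * 72 + 0.06 * 79.0
T_est = 67.68 + 4.74
T_est = 72.42

72.42


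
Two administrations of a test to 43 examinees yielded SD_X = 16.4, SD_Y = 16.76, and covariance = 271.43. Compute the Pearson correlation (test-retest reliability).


r = cov(X,Y) / (SD_X * SD_Y)
r = 271.43 / (16.4 * 16.76)
r = 271.43 / 274.864
r = 0.9875

0.9875


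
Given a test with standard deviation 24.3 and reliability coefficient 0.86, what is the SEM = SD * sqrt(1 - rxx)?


SEM = SD * sqrt(1 - rxx)
SEM = 24.3 * sqrt(1 - 0.86)
SEM = 24.3 * sqrt(0.14) = 24.3 * 0.374166
SEM = 9.0922

9.0922


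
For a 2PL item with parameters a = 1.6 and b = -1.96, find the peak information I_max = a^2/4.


For 2PL, max info at theta = b = -1.96
I_max = a^2 / 4 = 1.6^2 / 4
= 2.56 / 4
I_max = 0.64

0.64


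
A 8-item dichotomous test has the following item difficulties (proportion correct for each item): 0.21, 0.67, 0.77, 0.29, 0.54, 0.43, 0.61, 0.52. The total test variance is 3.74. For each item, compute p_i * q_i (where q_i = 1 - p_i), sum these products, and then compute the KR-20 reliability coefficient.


For each item, compute p_i * q_i:
  Item 1: 0.21 * 0.79 = 0.1659
  Item 2: 0.67 * 0.33 = 0.2211
  Item 3: 0.77 * 0.23 = 0.1771
  Item 4: 0.29 * 0.71 = 0.2059
  Item 5: 0.54 * 0.46 = 0.2484
  Item 6: 0.43 * 0.57 = 0.2451
  Item 7: 0.61 * 0.39 = 0.2379
  Item 8: 0.52 * 0.48 = 0.2496
Sum(p_i * q_i) = 0.1659 + 0.2211 + 0.1771 + 0.2059 + 0.2484 + 0.2451 + 0.2379 + 0.2496 = 1.751
KR-20 = (k/(k-1)) * (1 - Sum(p_i*q_i) / Var_total)
= (8/7) * (1 - 1.751/3.74)
= 1.1429 * 0.5318
KR-20 = 0.6078

0.6078


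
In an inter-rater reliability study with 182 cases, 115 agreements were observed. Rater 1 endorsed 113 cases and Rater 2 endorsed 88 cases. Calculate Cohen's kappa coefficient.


P_o = 115/182 = 0.631868
P_e = (113*88 + 69*94) / 33124 = 0.496015
kappa = (P_o - P_e) / (1 - P_e)
kappa = (0.631868 - 0.496015) / (1 - 0.496015)
kappa = 0.2696

0.2696


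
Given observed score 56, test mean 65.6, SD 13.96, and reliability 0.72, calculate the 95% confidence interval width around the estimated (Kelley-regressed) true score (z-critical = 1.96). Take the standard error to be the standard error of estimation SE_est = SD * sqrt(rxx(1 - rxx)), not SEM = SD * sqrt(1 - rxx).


True score estimate = 0.72*56 + 0.28*65.6 = 58.688
SE_est = SD * sqrt(rxx * (1 - rxx)) = 13.96 * sqrt(0.72 * 0.28) = 13.96 * sqrt(0.2016) = 6.268024
CI = T_est +/- z * SE_est, so width = 2 * z * SE_est = 2 * 1.96 * 6.268024
Width = 24.5707

24.5707


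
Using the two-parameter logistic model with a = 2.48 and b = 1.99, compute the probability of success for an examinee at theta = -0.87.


a*(theta - b) = 2.48 * (-0.87 - 1.99) = -7.0928
exp(--7.0928) = 1203.2723
P = 1 / (1 + 1203.2723)
P = 0.0008

0.0008


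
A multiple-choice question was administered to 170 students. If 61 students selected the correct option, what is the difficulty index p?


Item difficulty p = number correct / total examinees
p = 61 / 170
p = 0.3588

0.3588


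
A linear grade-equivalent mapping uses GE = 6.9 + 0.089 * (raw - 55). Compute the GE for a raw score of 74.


raw - median = 74 - 55 = 19
slope * diff = 0.089 * 19 = 1.691
GE = 6.9 + 1.691
GE = 8.591

8.591


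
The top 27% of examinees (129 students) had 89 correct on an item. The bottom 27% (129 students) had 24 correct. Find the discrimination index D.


p_upper = 89/129 = 0.6899
p_lower = 24/129 = 0.186
D = 0.6899 - 0.186 = 0.5039

0.5039


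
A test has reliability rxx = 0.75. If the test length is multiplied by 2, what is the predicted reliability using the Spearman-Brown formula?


r_new = (n * rxx) / (1 + (n-1) * rxx)
r_new = (2 * 0.75) / (1 + 1 * 0.75)
r_new = 1.5 / 1.75
r_new = 0.8571

0.8571


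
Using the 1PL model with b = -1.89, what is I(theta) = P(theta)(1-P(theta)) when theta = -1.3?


P = 1/(1+exp(-(-1.3--1.89))) = 0.6434
I = P*(1-P) = 0.6434 * 0.3566
I = 0.2294

0.2294


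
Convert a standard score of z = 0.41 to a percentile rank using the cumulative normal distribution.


CDF(z) = 0.5 * (1 + erf(z/sqrt(2)))
erf(0.2899) = 0.3182
CDF = 0.6591
Percentile rank = 0.6591 * 100 = 65.91

65.91


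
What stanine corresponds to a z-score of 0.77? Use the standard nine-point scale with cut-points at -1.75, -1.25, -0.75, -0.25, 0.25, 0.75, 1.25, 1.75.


Stanine boundaries: [-1.75, -1.25, -0.75, -0.25, 0.25, 0.75, 1.25, 1.75]
z = 0.77
Check each boundary:
  z >= -1.75 -> could be stanine 2
  z >= -1.25 -> could be stanine 3
  z >= -0.75 -> could be stanine 4
  z >= -0.25 -> could be stanine 5
  z >= 0.25 -> could be stanine 6
  z >= 0.75 -> could be stanine 7
  z < 1.25
  z < 1.75
Highest qualifying boundary gives stanine = 7

7


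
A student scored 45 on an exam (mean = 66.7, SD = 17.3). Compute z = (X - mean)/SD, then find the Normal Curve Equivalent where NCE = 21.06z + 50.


z = (X - mean) / SD = (45 - 66.7) / 17.3
z = -21.7 / 17.3
z = -1.2543
NCE = NCE = 21.06z + 50
Carry z at full precision (z = -21.7 / 17.3) into the conversion:
NCE = 21.06 * (-21.7 / 17.3) + 50 = -457.002 / 17.3 + 50
NCE = -26.4163 + 50
NCE = 23.5837

23.5837


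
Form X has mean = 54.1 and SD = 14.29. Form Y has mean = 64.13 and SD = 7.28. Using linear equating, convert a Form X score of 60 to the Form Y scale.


slope = SD_Y / SD_X = 7.28 / 14.29 ~ 0.5094
intercept = mean_Y - slope * mean_X = 64.13 - (7.28 / 14.29) * 54.1 ~ 36.5689
Y = slope * X + intercept. To avoid rounding drift from the rounded slope/intercept, evaluate the equivalent form Y = mean_Y + SD_Y * (X - mean_X) / SD_X at full precision:
Y = 64.13 + 7.28 * (60 - 54.1) / 14.29
Y = 64.13 + 7.28 * 5.9 / 14.29
Y = 64.13 + 42.952 / 14.29
Y = 64.13 + 3.0057
Y = 67.1357

67.1357


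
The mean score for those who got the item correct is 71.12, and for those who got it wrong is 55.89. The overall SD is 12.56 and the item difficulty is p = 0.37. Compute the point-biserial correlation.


q = 1 - p = 0.63
rpb = ((M1 - M0) / SD) * sqrt(p * q)
rpb = ((71.12 - 55.89) / 12.56) * sqrt(0.37 * 0.63)
rpb = 0.5854

0.5854


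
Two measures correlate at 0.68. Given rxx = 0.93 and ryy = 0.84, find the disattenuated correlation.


r_corrected = rxy / sqrt(rxx * ryy)
= 0.68 / sqrt(0.93 * 0.84)
= 0.68 / sqrt(0.7812)
= 0.68 / 0.883855
r_corrected = 0.7694

0.7694


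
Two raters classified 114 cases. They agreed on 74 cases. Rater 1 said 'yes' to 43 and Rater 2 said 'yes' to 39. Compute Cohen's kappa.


P_o = 74/114 = 0.649123
P_e = (43*39 + 71*75) / 12996 = 0.538781
kappa = (P_o - P_e) / (1 - P_e)
kappa = (0.649123 - 0.538781) / (1 - 0.538781)
kappa = 0.2392

0.2392


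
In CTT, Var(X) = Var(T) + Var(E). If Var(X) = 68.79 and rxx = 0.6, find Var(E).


var_true = rxx * var_obs = 0.6 * 68.79 = 41.274
var_error = var_obs - var_true
var_error = 68.79 - 41.274
var_error = 27.516

27.516


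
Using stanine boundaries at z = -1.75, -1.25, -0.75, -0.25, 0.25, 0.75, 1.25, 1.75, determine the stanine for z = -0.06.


Stanine boundaries: [-1.75, -1.25, -0.75, -0.25, 0.25, 0.75, 1.25, 1.75]
z = -0.06
Check each boundary:
  z >= -1.75 -> could be stanine 2
  z >= -1.25 -> could be stanine 3
  z >= -0.75 -> could be stanine 4
  z >= -0.25 -> could be stanine 5
  z < 0.25
  z < 0.75
  z < 1.25
  z < 1.75
Highest qualifying boundary gives stanine = 5

5


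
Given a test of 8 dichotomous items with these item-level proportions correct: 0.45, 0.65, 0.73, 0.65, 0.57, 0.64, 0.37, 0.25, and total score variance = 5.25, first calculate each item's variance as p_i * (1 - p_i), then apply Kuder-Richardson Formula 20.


For each item, compute p_i * q_i:
  Item 1: 0.45 * 0.55 = 0.2475
  Item 2: 0.65 * 0.35 = 0.2275
  Item 3: 0.73 * 0.27 = 0.1971
  Item 4: 0.65 * 0.35 = 0.2275
  Item 5: 0.57 * 0.43 = 0.2451
  Item 6: 0.64 * 0.36 = 0.2304
  Item 7: 0.37 * 0.63 = 0.2331
  Item 8: 0.25 * 0.75 = 0.1875
Sum(p_i * q_i) = 0.2475 + 0.2275 + 0.1971 + 0.2275 + 0.2451 + 0.2304 + 0.2331 + 0.1875 = 1.7957
KR-20 = (k/(k-1)) * (1 - Sum(p_i*q_i) / Var_total)
= (8/7) * (1 - 1.7957/5.25)
= 1.1429 * 0.658
KR-20 = 0.752

0.752


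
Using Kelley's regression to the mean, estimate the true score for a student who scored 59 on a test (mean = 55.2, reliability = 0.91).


T_est = rxx * X + (1 - rxx) * mean
T_est = 0.91 * 59 + 0.09 * 55.2
T_est = 53.69 + 4.968
T_est = 58.658

58.658


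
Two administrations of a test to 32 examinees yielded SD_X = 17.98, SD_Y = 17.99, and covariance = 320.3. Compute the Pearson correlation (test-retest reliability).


r = cov(X,Y) / (SD_X * SD_Y)
r = 320.3 / (17.98 * 17.99)
r = 320.3 / 323.4602
r = 0.9902

0.9902


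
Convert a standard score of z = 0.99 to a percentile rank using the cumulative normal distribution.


CDF(z) = 0.5 * (1 + erf(z/sqrt(2)))
erf(0.7) = 0.6778
CDF = 0.8389
Percentile rank = 0.8389 * 100 = 83.89

83.89


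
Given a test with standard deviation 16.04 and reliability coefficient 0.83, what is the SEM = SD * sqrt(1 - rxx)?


SEM = SD * sqrt(1 - rxx)
SEM = 16.04 * sqrt(1 - 0.83)
SEM = 16.04 * sqrt(0.17) = 16.04 * 0.412311
SEM = 6.6135

6.6135


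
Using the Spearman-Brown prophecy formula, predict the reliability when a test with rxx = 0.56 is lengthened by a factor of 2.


r_new = (n * rxx) / (1 + (n-1) * rxx)
r_new = (2 * 0.56) / (1 + 1 * 0.56)
r_new = 1.12 / 1.56
r_new = 0.7179

0.7179


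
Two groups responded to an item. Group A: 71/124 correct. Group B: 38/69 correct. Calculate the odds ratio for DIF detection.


Odds_A = 71/53 = 1.3396
Odds_B = 38/31 = 1.2258
OR = Odds_A / Odds_B = 1.3396 / 1.2258
Exactly, OR = (71 * 31) / (53 * 38) = 2201 / 2014
OR = 1.0929

1.0929


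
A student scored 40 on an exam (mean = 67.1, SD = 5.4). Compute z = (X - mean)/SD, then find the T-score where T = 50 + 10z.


z = (X - mean) / SD = (40 - 67.1) / 5.4
z = -27.1 / 5.4
z = -5.0185
T-score = T = 50 + 10z
Carry z at full precision (z = -27.1 / 5.4) into the conversion:
T-score = 50 + 10 * (-27.1 / 5.4) = 50 + -271 / 5.4
T-score = 50 + -50.1852
T-score = -0.1852

-0.1852


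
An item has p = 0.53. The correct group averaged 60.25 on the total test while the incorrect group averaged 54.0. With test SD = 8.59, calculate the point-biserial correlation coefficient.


q = 1 - p = 0.47
rpb = ((M1 - M0) / SD) * sqrt(p * q)
rpb = ((60.25 - 54.0) / 8.59) * sqrt(0.53 * 0.47)
rpb = 0.3631

0.3631


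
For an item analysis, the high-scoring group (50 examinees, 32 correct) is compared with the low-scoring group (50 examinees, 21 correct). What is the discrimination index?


p_upper = 32/50 = 0.64
p_lower = 21/50 = 0.42
D = 0.64 - 0.42 = 0.22

0.22


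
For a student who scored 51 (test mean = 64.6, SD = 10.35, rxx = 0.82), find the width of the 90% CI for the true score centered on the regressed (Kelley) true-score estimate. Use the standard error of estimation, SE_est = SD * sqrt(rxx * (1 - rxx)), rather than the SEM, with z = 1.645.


True score estimate = 0.82*51 + 0.18*64.6 = 53.448
SE_est = SD * sqrt(rxx * (1 - rxx)) = 10.35 * sqrt(0.82 * 0.18) = 10.35 * sqrt(0.1476) = 3.97634
CI = T_est +/- z * SE_est, so width = 2 * z * SE_est = 2 * 1.645 * 3.97634
Width = 13.0822

13.0822


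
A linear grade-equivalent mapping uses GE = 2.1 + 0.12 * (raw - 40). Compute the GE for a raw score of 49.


raw - median = 49 - 40 = 9
slope * diff = 0.12 * 9 = 1.08
GE = 2.1 + 1.08
GE = 3.18

3.18


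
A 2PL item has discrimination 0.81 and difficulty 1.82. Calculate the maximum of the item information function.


For 2PL, max info at theta = b = 1.82
I_max = a^2 / 4 = 0.81^2 / 4
= 0.6561 / 4
I_max = 0.164

0.164


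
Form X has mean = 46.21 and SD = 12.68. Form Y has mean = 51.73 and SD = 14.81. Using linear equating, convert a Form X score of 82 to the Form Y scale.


slope = SD_Y / SD_X = 14.81 / 12.68 ~ 1.168
intercept = mean_Y - slope * mean_X = 51.73 - (14.81 / 12.68) * 46.21 ~ -2.2424
Y = slope * X + intercept. To avoid rounding drift from the rounded slope/intercept, evaluate the equivalent form Y = mean_Y + SD_Y * (X - mean_X) / SD_X at full precision:
Y = 51.73 + 14.81 * (82 - 46.21) / 12.68
Y = 51.73 + 14.81 * 35.79 / 12.68
Y = 51.73 + 530.0499 / 12.68
Y = 51.73 + 41.802
Y = 93.532

93.532


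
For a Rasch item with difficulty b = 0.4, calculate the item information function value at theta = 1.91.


P = 1/(1+exp(-(1.91-0.4))) = 0.8191
I = P*(1-P) = 0.8191 * 0.1809
I = 0.1482

0.1482


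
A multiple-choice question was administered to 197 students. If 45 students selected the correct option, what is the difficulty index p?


Item difficulty p = number correct / total examinees
p = 45 / 197
p = 0.2284

0.2284


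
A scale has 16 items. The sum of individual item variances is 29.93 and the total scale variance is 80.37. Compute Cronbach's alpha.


alpha = (k/(k-1)) * (1 - sum(si^2)/s_total^2)
= (16/15) * (1 - 29.93/80.37)
alpha = 0.6694

0.6694


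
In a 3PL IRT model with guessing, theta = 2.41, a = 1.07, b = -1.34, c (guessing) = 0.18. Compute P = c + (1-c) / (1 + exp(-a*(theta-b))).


logit = 1.07*(2.41 - -1.34) = 4.0125
P* = 1/(1 + exp(-4.0125)) = 0.9822
P = 0.18 + (1 - 0.18) * 0.9822
P = 0.9854

0.9854


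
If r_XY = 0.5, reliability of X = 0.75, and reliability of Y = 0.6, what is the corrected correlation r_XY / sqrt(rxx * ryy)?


r_corrected = rxy / sqrt(rxx * ryy)
= 0.5 / sqrt(0.75 * 0.6)
= 0.5 / sqrt(0.45)
= 0.5 / 0.67082
r_corrected = 0.7454

0.7454


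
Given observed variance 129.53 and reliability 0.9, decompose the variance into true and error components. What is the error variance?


var_true = rxx * var_obs = 0.9 * 129.53 = 116.577
var_error = var_obs - var_true
var_error = 129.53 - 116.577
var_error = 12.953

12.953


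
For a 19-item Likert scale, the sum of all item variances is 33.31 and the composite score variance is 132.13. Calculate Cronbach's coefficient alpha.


alpha = (k/(k-1)) * (1 - sum(si^2)/s_total^2)
= (19/18) * (1 - 33.31/132.13)
alpha = 0.7894

0.7894


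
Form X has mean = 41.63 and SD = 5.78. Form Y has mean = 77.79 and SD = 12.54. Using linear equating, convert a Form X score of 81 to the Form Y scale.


slope = SD_Y / SD_X = 12.54 / 5.78 ~ 2.1696
intercept = mean_Y - slope * mean_X = 77.79 - (12.54 / 5.78) * 41.63 ~ -12.5284
Y = slope * X + intercept. To avoid rounding drift from the rounded slope/intercept, evaluate the equivalent form Y = mean_Y + SD_Y * (X - mean_X) / SD_X at full precision:
Y = 77.79 + 12.54 * (81 - 41.63) / 5.78
Y = 77.79 + 12.54 * 39.37 / 5.78
Y = 77.79 + 493.6998 / 5.78
Y = 77.79 + 85.4152
Y = 163.2052

163.2052


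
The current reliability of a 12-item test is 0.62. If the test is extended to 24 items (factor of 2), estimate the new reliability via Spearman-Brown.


r_new = (n * rxx) / (1 + (n-1) * rxx)
r_new = (2 * 0.62) / (1 + 1 * 0.62)
r_new = 1.24 / 1.62
r_new = 0.7654

0.7654


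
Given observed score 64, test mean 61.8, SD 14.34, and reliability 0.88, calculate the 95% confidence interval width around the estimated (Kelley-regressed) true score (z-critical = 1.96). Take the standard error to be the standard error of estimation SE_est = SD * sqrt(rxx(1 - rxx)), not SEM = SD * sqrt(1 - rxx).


True score estimate = 0.88*64 + 0.12*61.8 = 63.736
SE_est = SD * sqrt(rxx * (1 - rxx)) = 14.34 * sqrt(0.88 * 0.12) = 14.34 * sqrt(0.1056) = 4.659948
CI = T_est +/- z * SE_est, so width = 2 * z * SE_est = 2 * 1.96 * 4.659948
Width = 18.267

18.267


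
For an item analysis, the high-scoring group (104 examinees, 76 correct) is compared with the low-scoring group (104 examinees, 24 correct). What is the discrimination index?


p_upper = 76/104 = 0.7308
p_lower = 24/104 = 0.2308
D = 0.7308 - 0.2308 = 0.5

0.5


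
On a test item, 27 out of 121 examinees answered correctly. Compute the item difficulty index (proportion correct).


Item difficulty p = number correct / total examinees
p = 27 / 121
p = 0.2231

0.2231


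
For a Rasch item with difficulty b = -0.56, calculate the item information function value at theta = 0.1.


P = 1/(1+exp(-(0.1--0.56))) = 0.6593
I = P*(1-P) = 0.6593 * 0.3407
I = 0.2246

0.2246


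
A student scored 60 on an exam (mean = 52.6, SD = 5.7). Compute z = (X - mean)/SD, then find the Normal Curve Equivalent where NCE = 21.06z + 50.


z = (X - mean) / SD = (60 - 52.6) / 5.7
z = 7.4 / 5.7
z = 1.2982
NCE = NCE = 21.06z + 50
Carry z at full precision (z = 7.4 / 5.7) into the conversion:
NCE = 21.06 * (7.4 / 5.7) + 50 = 155.844 / 5.7 + 50
NCE = 27.3411 + 50
NCE = 77.3411

77.3411


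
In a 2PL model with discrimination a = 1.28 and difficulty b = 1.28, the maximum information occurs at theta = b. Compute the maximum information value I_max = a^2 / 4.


For 2PL, max info at theta = b = 1.28
I_max = a^2 / 4 = 1.28^2 / 4
= 1.6384 / 4
I_max = 0.4096

0.4096


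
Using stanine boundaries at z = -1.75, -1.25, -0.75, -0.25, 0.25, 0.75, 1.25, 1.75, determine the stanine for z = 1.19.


Stanine boundaries: [-1.75, -1.25, -0.75, -0.25, 0.25, 0.75, 1.25, 1.75]
z = 1.19
Check each boundary:
  z >= -1.75 -> could be stanine 2
  z >= -1.25 -> could be stanine 3
  z >= -0.75 -> could be stanine 4
  z >= -0.25 -> could be stanine 5
  z >= 0.25 -> could be stanine 6
  z >= 0.75 -> could be stanine 7
  z < 1.25
  z < 1.75
Highest qualifying boundary gives stanine = 7

7


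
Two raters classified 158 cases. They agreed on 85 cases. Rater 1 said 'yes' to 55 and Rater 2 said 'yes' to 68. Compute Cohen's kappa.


P_o = 85/158 = 0.537975
P_e = (55*68 + 103*90) / 24964 = 0.52115
kappa = (P_o - P_e) / (1 - P_e)
kappa = (0.537975 - 0.52115) / (1 - 0.52115)
kappa = 0.0351

0.0351


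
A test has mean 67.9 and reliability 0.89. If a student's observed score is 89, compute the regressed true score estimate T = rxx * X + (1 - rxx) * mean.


T_est = rxx * X + (1 - rxx) * mean
T_est = 0.89 * 89 + 0.11 * 67.9
T_est = 79.21 + 7.469
T_est = 86.679

86.679


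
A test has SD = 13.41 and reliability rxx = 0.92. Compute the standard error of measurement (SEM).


SEM = SD * sqrt(1 - rxx)
SEM = 13.41 * sqrt(1 - 0.92)
SEM = 13.41 * sqrt(0.08) = 13.41 * 0.282843
SEM = 3.7929

3.7929


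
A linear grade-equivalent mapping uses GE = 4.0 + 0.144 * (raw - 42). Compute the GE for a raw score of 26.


raw - median = 26 - 42 = -16
slope * diff = 0.144 * -16 = -2.304
GE = 4.0 + -2.304
GE = 1.696

1.696


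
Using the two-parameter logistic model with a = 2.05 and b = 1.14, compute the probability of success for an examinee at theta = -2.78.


a*(theta - b) = 2.05 * (-2.78 - 1.14) = -8.036
exp(--8.036) = 3090.2275
P = 1 / (1 + 3090.2275)
P = 0.0003

0.0003


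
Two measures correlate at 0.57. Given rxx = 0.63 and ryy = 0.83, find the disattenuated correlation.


r_corrected = rxy / sqrt(rxx * ryy)
= 0.57 / sqrt(0.63 * 0.83)
= 0.57 / sqrt(0.5229)
= 0.57 / 0.723118
r_corrected = 0.7883

0.7883


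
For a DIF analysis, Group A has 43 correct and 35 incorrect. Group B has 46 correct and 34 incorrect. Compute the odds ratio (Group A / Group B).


Odds_A = 43/35 = 1.2286
Odds_B = 46/34 = 1.3529
OR = Odds_A / Odds_B = 1.2286 / 1.3529
Exactly, OR = (43 * 34) / (35 * 46) = 1462 / 1610
OR = 0.9081

0.9081


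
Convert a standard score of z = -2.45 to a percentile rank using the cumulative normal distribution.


CDF(z) = 0.5 * (1 + erf(z/sqrt(2)))
erf(-1.7324) = -0.9857
CDF = 0.0071
Percentile rank = 0.0071 * 100 = 0.71

0.71


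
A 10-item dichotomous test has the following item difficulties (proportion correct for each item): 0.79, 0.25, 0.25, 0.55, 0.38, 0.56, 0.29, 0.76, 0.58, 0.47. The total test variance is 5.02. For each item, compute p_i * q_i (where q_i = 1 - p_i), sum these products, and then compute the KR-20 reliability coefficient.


For each item, compute p_i * q_i:
  Item 1: 0.79 * 0.21 = 0.1659
  Item 2: 0.25 * 0.75 = 0.1875
  Item 3: 0.25 * 0.75 = 0.1875
  Item 4: 0.55 * 0.45 = 0.2475
  Item 5: 0.38 * 0.62 = 0.2356
  Item 6: 0.56 * 0.44 = 0.2464
  Item 7: 0.29 * 0.71 = 0.2059
  Item 8: 0.76 * 0.24 = 0.1824
  Item 9: 0.58 * 0.42 = 0.2436
  Item 10: 0.47 * 0.53 = 0.2491
Sum(p_i * q_i) = 0.1659 + 0.1875 + 0.1875 + 0.2475 + 0.2356 + 0.2464 + 0.2059 + 0.1824 + 0.2436 + 0.2491 = 2.1514
KR-20 = (k/(k-1)) * (1 - Sum(p_i*q_i) / Var_total)
= (10/9) * (1 - 2.1514/5.02)
= 1.1111 * 0.5714
KR-20 = 0.6349

0.6349


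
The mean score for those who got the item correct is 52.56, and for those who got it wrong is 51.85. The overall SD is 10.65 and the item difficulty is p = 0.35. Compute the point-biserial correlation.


q = 1 - p = 0.65
rpb = ((M1 - M0) / SD) * sqrt(p * q)
rpb = ((52.56 - 51.85) / 10.65) * sqrt(0.35 * 0.65)
rpb = 0.0318

0.0318


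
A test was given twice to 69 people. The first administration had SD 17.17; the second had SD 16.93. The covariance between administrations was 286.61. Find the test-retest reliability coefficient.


r = cov(X,Y) / (SD_X * SD_Y)
r = 286.61 / (17.17 * 16.93)
r = 286.61 / 290.6881
r = 0.986

0.986


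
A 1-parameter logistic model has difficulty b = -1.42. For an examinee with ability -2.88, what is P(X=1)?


theta - b = -2.88 - -1.42 = -1.46
exp(-(theta - b)) = exp(1.46) = 4.306
P = 1 / (1 + 4.306)
P = 0.1885

0.1885


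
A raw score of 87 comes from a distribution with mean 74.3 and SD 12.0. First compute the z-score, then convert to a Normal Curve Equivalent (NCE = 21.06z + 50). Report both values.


z = (X - mean) / SD = (87 - 74.3) / 12.0
z = 12.7 / 12.0
z = 1.0583
NCE = NCE = 21.06z + 50
Carry z at full precision (z = 12.7 / 12.0) into the conversion:
NCE = 21.06 * (12.7 / 12.0) + 50 = 267.462 / 12.0 + 50
NCE = 22.2885 + 50
NCE = 72.2885

72.2885


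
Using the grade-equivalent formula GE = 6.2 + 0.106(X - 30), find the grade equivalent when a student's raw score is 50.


raw - median = 50 - 30 = 20
slope * diff = 0.106 * 20 = 2.12
GE = 6.2 + 2.12
GE = 8.32

8.32


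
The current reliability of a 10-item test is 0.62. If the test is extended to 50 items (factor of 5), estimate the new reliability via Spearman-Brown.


r_new = (n * rxx) / (1 + (n-1) * rxx)
r_new = (5 * 0.62) / (1 + 4 * 0.62)
r_new = 3.1 / 3.48
r_new = 0.8908

0.8908


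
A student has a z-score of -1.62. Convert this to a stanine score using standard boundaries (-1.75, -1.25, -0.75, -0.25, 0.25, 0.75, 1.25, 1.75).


Stanine boundaries: [-1.75, -1.25, -0.75, -0.25, 0.25, 0.75, 1.25, 1.75]
z = -1.62
Check each boundary:
  z >= -1.75 -> could be stanine 2
  z < -1.25
  z < -0.75
  z < -0.25
  z < 0.25
  z < 0.75
  z < 1.25
  z < 1.75
Highest qualifying boundary gives stanine = 2

2


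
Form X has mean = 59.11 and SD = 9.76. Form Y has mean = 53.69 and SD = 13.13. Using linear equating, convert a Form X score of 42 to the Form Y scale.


slope = SD_Y / SD_X = 13.13 / 9.76 ~ 1.3453
intercept = mean_Y - slope * mean_X = 53.69 - (13.13 / 9.76) * 59.11 ~ -25.8299
Y = slope * X + intercept. To avoid rounding drift from the rounded slope/intercept, evaluate the equivalent form Y = mean_Y + SD_Y * (X - mean_X) / SD_X at full precision:
Y = 53.69 + 13.13 * (42 - 59.11) / 9.76
Y = 53.69 - 13.13 * 17.11 / 9.76
Y = 53.69 - 224.6543 / 9.76
Y = 53.69 - 23.0179
Y = 30.6721

30.6721


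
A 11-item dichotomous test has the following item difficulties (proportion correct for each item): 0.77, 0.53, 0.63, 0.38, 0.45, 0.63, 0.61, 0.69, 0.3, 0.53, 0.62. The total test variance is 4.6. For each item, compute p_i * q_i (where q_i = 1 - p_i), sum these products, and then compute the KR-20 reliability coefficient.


For each item, compute p_i * q_i:
  Item 1: 0.77 * 0.23 = 0.1771
  Item 2: 0.53 * 0.47 = 0.2491
  Item 3: 0.63 * 0.37 = 0.2331
  Item 4: 0.38 * 0.62 = 0.2356
  Item 5: 0.45 * 0.55 = 0.2475
  Item 6: 0.63 * 0.37 = 0.2331
  Item 7: 0.61 * 0.39 = 0.2379
  Item 8: 0.69 * 0.31 = 0.2139
  Item 9: 0.3 * 0.7 = 0.21
  Item 10: 0.53 * 0.47 = 0.2491
  Item 11: 0.62 * 0.38 = 0.2356
Sum(p_i * q_i) = 0.1771 + 0.2491 + 0.2331 + 0.2356 + 0.2475 + 0.2331 + 0.2379 + 0.2139 + 0.21 + 0.2491 + 0.2356 = 2.522
KR-20 = (k/(k-1)) * (1 - Sum(p_i*q_i) / Var_total)
= (11/10) * (1 - 2.522/4.6)
= 1.1 * 0.4517
KR-20 = 0.4969

0.4969


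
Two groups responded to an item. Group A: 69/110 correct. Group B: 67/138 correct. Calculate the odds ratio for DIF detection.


Odds_A = 69/41 = 1.6829
Odds_B = 67/71 = 0.9437
OR = Odds_A / Odds_B = 1.6829 / 0.9437
Exactly, OR = (69 * 71) / (41 * 67) = 4899 / 2747
OR = 1.7834

1.7834


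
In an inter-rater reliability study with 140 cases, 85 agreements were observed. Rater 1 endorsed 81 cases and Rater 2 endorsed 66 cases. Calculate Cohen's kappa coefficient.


P_o = 85/140 = 0.607143
P_e = (81*66 + 59*74) / 19600 = 0.49551
kappa = (P_o - P_e) / (1 - P_e)
kappa = (0.607143 - 0.49551) / (1 - 0.49551)
kappa = 0.2213

0.2213
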